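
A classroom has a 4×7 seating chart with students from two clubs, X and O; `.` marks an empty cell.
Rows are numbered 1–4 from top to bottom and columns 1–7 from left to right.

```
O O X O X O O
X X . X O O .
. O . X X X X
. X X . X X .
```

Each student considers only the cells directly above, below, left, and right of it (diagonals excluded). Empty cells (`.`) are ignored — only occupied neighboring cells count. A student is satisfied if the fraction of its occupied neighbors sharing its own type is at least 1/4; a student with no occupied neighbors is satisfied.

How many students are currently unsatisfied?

4

(1,1)O 1/2 satisfied
(1,2)O 1/3 satisfied
(1,3)X 0/2 not
(1,4)O 0/3 not
(1,5)X 0/3 not
(1,6)O 2/3 satisfied
(1,7)O 1/1 satisfied
(2,1)X 1/2 satisfied
(2,2)X 1/3 satisfied
(2,4)X 1/3 satisfied
(2,5)O 1/4 satisfied
(2,6)O 2/3 satisfied
(3,2)O 0/2 not
(3,4)X 2/2 satisfied
(3,5)X 3/4 satisfied
(3,6)X 3/4 satisfied
(3,7)X 1/1 satisfied
(4,2)X 1/2 satisfied
(4,3)X 1/1 satisfied
(4,5)X 2/2 satisfied
(4,6)X 2/2 satisfied
Unsatisfied: (1,3), (1,4), (1,5), (3,2) — 4 in total.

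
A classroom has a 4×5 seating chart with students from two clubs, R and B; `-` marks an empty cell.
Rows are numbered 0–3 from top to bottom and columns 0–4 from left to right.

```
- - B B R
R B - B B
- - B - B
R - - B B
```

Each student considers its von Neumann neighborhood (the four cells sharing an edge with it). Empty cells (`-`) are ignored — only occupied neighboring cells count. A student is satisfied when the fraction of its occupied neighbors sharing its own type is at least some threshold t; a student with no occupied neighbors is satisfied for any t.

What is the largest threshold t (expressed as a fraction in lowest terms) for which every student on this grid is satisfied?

(0,2)B 1/1
(0,3)B 2/3
(0,4)R 0/2
(1,0)R 0/1
(1,1)B 0/1
(1,3)B 2/2
(1,4)B 2/3
(2,2)B — no occupied neighbors
(2,4)B 2/2
(3,0)R — no occupied neighbors
(3,3)B 1/1
(3,4)B 2/2
The smallest same-type fraction is 0/2 at (0,4), which reduces to 0/1. Any threshold above that leaves this student unsatisfied.

0/1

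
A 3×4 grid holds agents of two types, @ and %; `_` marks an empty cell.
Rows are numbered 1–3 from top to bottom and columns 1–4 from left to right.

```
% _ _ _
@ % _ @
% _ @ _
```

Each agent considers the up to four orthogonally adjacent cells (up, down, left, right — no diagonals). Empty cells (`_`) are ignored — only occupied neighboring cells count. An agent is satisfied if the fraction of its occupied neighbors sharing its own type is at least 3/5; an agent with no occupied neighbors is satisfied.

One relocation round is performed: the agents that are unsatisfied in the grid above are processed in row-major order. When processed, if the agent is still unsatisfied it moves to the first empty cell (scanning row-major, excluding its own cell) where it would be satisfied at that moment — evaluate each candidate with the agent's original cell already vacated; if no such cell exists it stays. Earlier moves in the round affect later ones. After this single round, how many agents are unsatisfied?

0

Initially unsatisfied (in order): (1,1), (2,1), (2,2), (3,1).
  (1,1) → (1,2).
  (2,1) → (1,4).
  (2,2): now satisfied by earlier moves; stays.
  (3,1): now satisfied by earlier moves; stays.
Resulting grid:
_ % _ @
_ % _ @
% _ @ _
All satisfied now.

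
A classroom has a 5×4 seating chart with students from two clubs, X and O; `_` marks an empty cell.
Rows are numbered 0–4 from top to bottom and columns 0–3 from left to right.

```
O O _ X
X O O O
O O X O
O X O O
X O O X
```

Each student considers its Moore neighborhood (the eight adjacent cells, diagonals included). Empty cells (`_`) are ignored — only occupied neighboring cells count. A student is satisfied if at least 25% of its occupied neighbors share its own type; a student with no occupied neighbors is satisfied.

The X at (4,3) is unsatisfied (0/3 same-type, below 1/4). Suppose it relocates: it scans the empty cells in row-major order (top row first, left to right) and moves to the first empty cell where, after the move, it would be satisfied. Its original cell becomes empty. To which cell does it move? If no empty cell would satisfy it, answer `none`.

Vacating (4,3). Empty cells in order:
  (0,2): 1/5 same-type → still unsatisfied.

none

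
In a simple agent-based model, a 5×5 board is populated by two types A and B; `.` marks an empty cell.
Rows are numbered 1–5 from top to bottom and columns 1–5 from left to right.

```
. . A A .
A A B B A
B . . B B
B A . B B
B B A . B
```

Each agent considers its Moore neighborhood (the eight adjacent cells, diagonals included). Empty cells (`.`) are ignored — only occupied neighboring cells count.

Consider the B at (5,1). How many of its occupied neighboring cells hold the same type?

Occupied neighbors of (5,1): (4,1)=B, (4,2)=A, (5,2)=B.
Same type (B): 2 of 3.

2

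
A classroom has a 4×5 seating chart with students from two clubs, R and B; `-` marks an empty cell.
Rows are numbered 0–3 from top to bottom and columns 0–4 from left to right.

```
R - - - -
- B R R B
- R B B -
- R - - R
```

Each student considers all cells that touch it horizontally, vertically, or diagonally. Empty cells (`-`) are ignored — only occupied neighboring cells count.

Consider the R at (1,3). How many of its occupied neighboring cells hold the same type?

1

Occupied neighbors of (1,3): (1,2)=R, (1,4)=B, (2,2)=B, (2,3)=B.
Same type (R): 1 of 4.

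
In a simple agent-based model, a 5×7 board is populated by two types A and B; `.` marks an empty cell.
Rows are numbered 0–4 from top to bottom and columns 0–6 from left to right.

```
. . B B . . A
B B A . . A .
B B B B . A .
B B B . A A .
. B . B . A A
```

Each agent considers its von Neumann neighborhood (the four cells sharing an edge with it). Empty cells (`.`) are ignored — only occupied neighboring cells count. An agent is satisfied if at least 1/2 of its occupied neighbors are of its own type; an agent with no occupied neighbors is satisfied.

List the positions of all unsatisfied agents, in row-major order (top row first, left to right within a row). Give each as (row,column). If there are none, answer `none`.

(0,2)B 1/2 satisfied
(0,3)B 1/1 satisfied
(0,6)A 0/0 satisfied
(1,0)B 2/2 satisfied
(1,1)B 2/3 satisfied
(1,2)A 0/3 not
(1,5)A 1/1 satisfied
(2,0)B 3/3 satisfied
(2,1)B 4/4 satisfied
(2,2)B 3/4 satisfied
(2,3)B 1/1 satisfied
(2,5)A 2/2 satisfied
(3,0)B 2/2 satisfied
(3,1)B 4/4 satisfied
(3,2)B 2/2 satisfied
(3,4)A 1/1 satisfied
(3,5)A 3/3 satisfied
(4,1)B 1/1 satisfied
(4,3)B 0/0 satisfied
(4,5)A 2/2 satisfied
(4,6)A 1/1 satisfied

(1,2)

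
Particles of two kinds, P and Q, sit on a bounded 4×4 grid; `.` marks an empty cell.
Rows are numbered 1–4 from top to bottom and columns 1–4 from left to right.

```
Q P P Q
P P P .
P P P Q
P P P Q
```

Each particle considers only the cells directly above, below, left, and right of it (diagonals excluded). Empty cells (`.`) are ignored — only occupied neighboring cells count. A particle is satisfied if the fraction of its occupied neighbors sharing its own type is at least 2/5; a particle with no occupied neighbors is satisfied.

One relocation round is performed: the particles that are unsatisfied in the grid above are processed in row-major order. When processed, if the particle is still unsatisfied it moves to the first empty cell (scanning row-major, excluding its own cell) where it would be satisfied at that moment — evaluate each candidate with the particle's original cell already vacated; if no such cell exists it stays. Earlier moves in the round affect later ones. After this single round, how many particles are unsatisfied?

Initially unsatisfied (in order): (1,1), (1,4).
  (1,1) → (2,4).
  (1,4): now satisfied by earlier moves; stays.
Resulting grid:
. P P Q
P P P Q
P P P Q
P P P Q
All satisfied now.

0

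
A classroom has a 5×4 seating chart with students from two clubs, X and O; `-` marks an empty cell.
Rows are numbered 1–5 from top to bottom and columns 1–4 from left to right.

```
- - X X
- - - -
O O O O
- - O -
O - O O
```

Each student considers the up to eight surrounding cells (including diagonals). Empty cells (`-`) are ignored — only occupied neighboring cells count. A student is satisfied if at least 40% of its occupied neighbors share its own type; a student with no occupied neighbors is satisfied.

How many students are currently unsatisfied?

Row 1: (1,3)X 1/1 satisfied · (1,4)X 1/1 satisfied
Row 3: (3,1)O 1/1 satisfied · (3,2)O 3/3 satisfied · (3,3)O 3/3 satisfied · (3,4)O 2/2 satisfied
Row 4: (4,3)O 5/5 satisfied
Row 5: (5,1)O 0/0 satisfied · (5,3)O 2/2 satisfied · (5,4)O 2/2 satisfied
Every one meets the threshold.

0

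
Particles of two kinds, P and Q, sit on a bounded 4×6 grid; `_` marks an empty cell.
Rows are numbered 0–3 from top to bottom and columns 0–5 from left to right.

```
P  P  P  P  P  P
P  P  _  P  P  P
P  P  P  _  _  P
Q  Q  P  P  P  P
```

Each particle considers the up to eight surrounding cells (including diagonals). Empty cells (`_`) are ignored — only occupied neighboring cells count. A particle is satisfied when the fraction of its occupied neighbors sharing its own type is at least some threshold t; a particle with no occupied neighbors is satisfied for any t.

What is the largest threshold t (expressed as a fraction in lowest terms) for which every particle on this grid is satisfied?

(0,0)P 3/3
(0,1)P 4/4
(0,2)P 4/4
(0,3)P 4/4
(0,4)P 5/5
(0,5)P 3/3
(1,0)P 5/5
(1,1)P 7/7
(1,3)P 5/5
(1,4)P 6/6
(1,5)P 4/4
(2,0)P 3/5
(2,1)P 5/7
(2,2)P 5/6
(2,5)P 4/4
(3,0)Q 1/3
(3,1)Q 1/5
(3,2)P 3/4
(3,3)P 3/3
(3,4)P 3/3
(3,5)P 2/2
The smallest same-type fraction is 1/5 at (3,1), which reduces to 1/5. Any threshold above that leaves this particle unsatisfied.

1/5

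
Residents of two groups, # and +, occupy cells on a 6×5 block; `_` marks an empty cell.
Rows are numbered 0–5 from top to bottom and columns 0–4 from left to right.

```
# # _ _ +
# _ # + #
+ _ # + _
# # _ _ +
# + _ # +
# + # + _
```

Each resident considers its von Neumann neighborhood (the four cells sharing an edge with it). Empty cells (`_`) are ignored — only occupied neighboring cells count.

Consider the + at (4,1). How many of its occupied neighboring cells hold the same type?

Occupied neighbors of (4,1): (3,1)=#, (5,1)=+, (4,0)=#.
Same type (+): 1 of 3.

1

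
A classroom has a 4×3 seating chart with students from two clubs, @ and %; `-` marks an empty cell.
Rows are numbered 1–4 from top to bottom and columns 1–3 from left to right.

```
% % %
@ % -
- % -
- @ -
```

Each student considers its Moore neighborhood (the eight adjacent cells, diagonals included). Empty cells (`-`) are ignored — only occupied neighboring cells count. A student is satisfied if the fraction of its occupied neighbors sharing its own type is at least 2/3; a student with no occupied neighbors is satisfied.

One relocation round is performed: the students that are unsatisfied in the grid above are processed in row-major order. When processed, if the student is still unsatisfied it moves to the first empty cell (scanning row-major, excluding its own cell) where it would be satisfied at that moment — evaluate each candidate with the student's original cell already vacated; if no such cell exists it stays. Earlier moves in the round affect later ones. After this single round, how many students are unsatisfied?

1

Initially unsatisfied (in order): (2,1), (3,2), (4,2).
  (2,1): no empty cell satisfies it; stays.
  (3,2) → (2,3).
  (4,2): now satisfied by earlier moves; stays.
Resulting grid:
% % %
@ % %
- - -
- @ -
Unsatisfied now: (2,1).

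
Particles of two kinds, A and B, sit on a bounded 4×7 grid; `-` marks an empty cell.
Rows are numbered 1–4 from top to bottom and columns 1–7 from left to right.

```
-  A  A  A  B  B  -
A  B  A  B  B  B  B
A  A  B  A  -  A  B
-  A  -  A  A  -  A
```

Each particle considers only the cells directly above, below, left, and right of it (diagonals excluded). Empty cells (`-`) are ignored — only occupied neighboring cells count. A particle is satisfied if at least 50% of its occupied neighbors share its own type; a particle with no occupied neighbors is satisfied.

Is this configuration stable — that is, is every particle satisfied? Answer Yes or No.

(1,2)A 1/2 satisfied
(1,3)A 3/3 satisfied
(1,4)A 1/3 not
(1,5)B 2/3 satisfied
(1,6)B 2/2 satisfied
(2,1)A 1/2 satisfied
(2,2)B 0/4 not
(2,3)A 1/4 not
(2,4)B 1/4 not
(2,5)B 3/3 satisfied
(2,6)B 3/4 satisfied
(2,7)B 2/2 satisfied
(3,1)A 2/2 satisfied
(3,2)A 2/4 satisfied
(3,3)B 0/3 not
(3,4)A 1/3 not
(3,6)A 0/2 not
(3,7)B 1/3 not
(4,2)A 1/1 satisfied
(4,4)A 2/2 satisfied
(4,5)A 1/1 satisfied
(4,7)A 0/1 not
For instance (1,4) has only 1/3 same-type neighbors, below 1/2.

No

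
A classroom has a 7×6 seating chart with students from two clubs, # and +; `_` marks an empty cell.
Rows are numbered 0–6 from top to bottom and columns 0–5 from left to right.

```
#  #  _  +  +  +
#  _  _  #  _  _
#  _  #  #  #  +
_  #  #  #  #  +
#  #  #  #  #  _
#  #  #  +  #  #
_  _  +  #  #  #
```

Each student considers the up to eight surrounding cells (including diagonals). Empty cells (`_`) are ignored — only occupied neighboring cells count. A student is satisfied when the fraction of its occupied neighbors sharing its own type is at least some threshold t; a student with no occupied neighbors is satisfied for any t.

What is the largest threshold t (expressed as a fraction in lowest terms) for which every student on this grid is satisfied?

Row 0: (0,0)# 2/2 · (0,1)# 2/2 · (0,3)+ 1/2 · (0,4)+ 2/3 · (0,5)+ 1/1
Row 1: (1,0)# 3/3 · (1,3)# 3/5
Row 2: (2,0)# 2/2 · (2,2)# 5/5 · (2,3)# 6/6 · (2,4)# 4/6 · (2,5)+ 1/3
Row 3: (3,1)# 6/6 · (3,2)# 7/7 · (3,3)# 8/8 · (3,4)# 5/7 · (3,5)+ 1/4
Row 4: (4,0)# 4/4 · (4,1)# 7/7 · (4,2)# 7/8 · (4,3)# 7/8 · (4,4)# 5/7
Row 5: (5,0)# 3/3 · (5,1)# 5/6 · (5,2)# 5/7 · (5,3)+ 1/8 · (5,4)# 6/7 · (5,5)# 4/4
Row 6: (6,2)+ 1/4 · (6,3)# 3/5 · (6,4)# 4/5 · (6,5)# 3/3
The smallest same-type fraction is 1/8 at (5,3), which reduces to 1/8. Any threshold above that leaves this student unsatisfied.

1/8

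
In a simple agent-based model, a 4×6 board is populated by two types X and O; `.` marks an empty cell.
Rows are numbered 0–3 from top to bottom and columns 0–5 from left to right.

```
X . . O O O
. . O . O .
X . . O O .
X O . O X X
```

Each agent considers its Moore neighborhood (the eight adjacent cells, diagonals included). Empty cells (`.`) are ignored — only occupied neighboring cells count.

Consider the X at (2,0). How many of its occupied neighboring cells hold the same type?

Occupied neighbors of (2,0): (3,0)=X, (3,1)=O.
Same type (X): 1 of 2.

1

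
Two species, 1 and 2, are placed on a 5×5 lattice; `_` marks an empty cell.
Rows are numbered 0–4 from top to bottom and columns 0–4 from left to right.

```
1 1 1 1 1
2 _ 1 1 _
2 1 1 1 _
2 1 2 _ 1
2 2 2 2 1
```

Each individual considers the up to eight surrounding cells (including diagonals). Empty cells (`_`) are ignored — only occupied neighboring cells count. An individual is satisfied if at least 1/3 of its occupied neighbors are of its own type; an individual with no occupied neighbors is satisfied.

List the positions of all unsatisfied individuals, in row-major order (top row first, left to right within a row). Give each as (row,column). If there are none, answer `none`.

Row 0: (0,0)1 1/2 satisfied · (0,1)1 3/4 satisfied · (0,2)1 4/4 satisfied · (0,3)1 4/4 satisfied · (0,4)1 2/2 satisfied
Row 1: (1,0)2 1/4 not · (1,2)1 7/7 satisfied · (1,3)1 6/6 satisfied
Row 2: (2,0)2 2/4 satisfied · (2,1)1 3/7 satisfied · (2,2)1 5/6 satisfied · (2,3)1 4/5 satisfied
Row 3: (3,0)2 3/5 satisfied · (3,1)1 2/8 not · (3,2)2 3/7 satisfied · (3,4)1 2/3 satisfied
Row 4: (4,0)2 2/3 satisfied · (4,1)2 4/5 satisfied · (4,2)2 3/4 satisfied · (4,3)2 2/4 satisfied · (4,4)1 1/2 satisfied

(1,0), (3,1)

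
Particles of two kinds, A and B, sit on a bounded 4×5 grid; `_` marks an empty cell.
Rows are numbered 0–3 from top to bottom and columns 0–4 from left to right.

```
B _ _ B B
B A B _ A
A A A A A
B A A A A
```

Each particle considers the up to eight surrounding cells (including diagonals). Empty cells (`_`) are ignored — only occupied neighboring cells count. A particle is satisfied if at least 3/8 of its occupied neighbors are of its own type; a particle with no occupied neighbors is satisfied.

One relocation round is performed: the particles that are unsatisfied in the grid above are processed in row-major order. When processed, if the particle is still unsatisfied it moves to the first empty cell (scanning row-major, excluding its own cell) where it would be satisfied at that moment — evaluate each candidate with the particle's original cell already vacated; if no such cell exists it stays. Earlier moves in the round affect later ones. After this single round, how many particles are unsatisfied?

0

Initially unsatisfied (in order): (1,0), (1,2), (3,0).
  (1,0) → (0,1).
  (1,2) → (0,2).
  (3,0) → (1,0).
Resulting grid:
B B B B B
B A _ _ A
A A A A A
_ A A A A
All satisfied now.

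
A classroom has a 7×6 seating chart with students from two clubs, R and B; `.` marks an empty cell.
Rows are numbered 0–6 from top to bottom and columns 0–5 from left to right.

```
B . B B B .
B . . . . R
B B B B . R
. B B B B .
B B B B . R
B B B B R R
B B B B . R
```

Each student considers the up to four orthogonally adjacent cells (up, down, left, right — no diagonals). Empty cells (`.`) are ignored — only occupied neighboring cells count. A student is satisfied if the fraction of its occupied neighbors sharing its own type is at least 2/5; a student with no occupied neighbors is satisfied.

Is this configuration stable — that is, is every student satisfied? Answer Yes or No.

Yes

(0,0)B 1/1 ✓
(0,2)B 1/1 ✓
(0,3)B 2/2 ✓
(0,4)B 1/1 ✓
(1,0)B 2/2 ✓
(1,5)R 1/1 ✓
(2,0)B 2/2 ✓
(2,1)B 3/3 ✓
(2,2)B 3/3 ✓
(2,3)B 2/2 ✓
(2,5)R 1/1 ✓
(3,1)B 3/3 ✓
(3,2)B 4/4 ✓
(3,3)B 4/4 ✓
(3,4)B 1/1 ✓
(4,0)B 2/2 ✓
(4,1)B 4/4 ✓
(4,2)B 4/4 ✓
(4,3)B 3/3 ✓
(4,5)R 1/1 ✓
(5,0)B 3/3 ✓
(5,1)B 4/4 ✓
(5,2)B 4/4 ✓
(5,3)B 3/4 ✓
(5,4)R 1/2 ✓
(5,5)R 3/3 ✓
(6,0)B 2/2 ✓
(6,1)B 3/3 ✓
(6,2)B 3/3 ✓
(6,3)B 2/2 ✓
(6,5)R 1/1 ✓
All meet the threshold, so the configuration is stable.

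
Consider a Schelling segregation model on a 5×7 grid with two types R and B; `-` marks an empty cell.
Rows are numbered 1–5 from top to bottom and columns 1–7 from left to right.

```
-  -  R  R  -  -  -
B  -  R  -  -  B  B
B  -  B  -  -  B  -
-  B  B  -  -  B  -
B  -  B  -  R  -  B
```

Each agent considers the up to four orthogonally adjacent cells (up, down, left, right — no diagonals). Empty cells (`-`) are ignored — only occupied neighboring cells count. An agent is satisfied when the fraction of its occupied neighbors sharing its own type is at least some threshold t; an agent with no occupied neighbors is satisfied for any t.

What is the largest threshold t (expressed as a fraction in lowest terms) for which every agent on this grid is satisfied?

(1,3)R 2/2
(1,4)R 1/1
(2,1)B 1/1
(2,3)R 1/2
(2,6)B 2/2
(2,7)B 1/1
(3,1)B 1/1
(3,3)B 1/2
(3,6)B 2/2
(4,2)B 1/1
(4,3)B 3/3
(4,6)B 1/1
(5,1)B — no occupied neighbors
(5,3)B 1/1
(5,5)R — no occupied neighbors
(5,7)B — no occupied neighbors
The smallest same-type fraction is 1/2 at (2,3), which reduces to 1/2. Any threshold above that leaves this agent unsatisfied.

1/2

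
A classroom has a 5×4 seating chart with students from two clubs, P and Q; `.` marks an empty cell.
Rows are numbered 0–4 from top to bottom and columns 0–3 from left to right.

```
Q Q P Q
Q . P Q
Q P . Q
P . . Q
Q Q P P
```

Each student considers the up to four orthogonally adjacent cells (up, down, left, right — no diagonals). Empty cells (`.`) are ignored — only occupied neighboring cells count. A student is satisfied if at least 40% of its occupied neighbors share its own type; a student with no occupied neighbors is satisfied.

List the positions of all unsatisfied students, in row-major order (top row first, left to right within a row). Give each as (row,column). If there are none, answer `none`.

Row 0: (0,0)Q 2/2 satisfied · (0,1)Q 1/2 satisfied · (0,2)P 1/3 not · (0,3)Q 1/2 satisfied
Row 1: (1,0)Q 2/2 satisfied · (1,2)P 1/2 satisfied · (1,3)Q 2/3 satisfied
Row 2: (2,0)Q 1/3 not · (2,1)P 0/1 not · (2,3)Q 2/2 satisfied
Row 3: (3,0)P 0/2 not · (3,3)Q 1/2 satisfied
Row 4: (4,0)Q 1/2 satisfied · (4,1)Q 1/2 satisfied · (4,2)P 1/2 satisfied · (4,3)P 1/2 satisfied

(0,2), (2,0), (2,1), (3,0)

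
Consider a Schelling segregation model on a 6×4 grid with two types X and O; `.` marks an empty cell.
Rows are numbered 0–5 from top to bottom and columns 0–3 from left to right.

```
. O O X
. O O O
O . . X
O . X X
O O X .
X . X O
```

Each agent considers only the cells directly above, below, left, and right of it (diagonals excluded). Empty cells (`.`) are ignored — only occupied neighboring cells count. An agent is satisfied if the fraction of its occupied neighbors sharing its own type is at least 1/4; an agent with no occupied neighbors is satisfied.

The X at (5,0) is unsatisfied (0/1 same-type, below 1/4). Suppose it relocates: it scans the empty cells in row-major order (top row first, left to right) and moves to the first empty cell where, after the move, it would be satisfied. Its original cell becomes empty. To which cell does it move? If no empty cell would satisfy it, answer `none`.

Vacating (5,0). Empty cells in order:
  (0,0): 0/1 same-type → still unsatisfied.
  (1,0): 0/2 same-type → still unsatisfied.
  (2,1): 0/2 same-type → still unsatisfied.
  (2,2): 2/3 same-type → satisfied — stop here.

(2,2)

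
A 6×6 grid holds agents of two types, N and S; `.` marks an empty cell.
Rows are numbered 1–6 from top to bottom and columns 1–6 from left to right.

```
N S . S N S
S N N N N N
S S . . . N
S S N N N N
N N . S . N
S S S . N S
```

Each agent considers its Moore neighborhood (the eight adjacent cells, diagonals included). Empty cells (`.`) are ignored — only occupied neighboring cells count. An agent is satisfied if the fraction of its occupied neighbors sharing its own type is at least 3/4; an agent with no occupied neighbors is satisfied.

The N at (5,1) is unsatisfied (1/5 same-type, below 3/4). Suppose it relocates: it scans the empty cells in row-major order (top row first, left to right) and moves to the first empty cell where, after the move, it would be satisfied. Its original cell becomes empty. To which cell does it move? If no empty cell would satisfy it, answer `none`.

Vacating (5,1). Empty cells in order:
  (1,3): 3/5 same-type → still unsatisfied.
  (3,3): 5/7 same-type → still unsatisfied.
  (3,4): 6/6 same-type → satisfied — stop here.

(3,4)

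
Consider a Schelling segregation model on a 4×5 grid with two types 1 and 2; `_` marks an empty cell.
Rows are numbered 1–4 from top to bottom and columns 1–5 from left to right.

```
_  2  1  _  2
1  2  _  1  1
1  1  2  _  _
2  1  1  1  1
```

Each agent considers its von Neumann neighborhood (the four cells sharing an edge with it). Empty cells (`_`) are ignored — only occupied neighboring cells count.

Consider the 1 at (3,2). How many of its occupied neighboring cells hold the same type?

Occupied neighbors of (3,2): (2,2)=2, (4,2)=1, (3,1)=1, (3,3)=2.
Same type (1): 2 of 4.

2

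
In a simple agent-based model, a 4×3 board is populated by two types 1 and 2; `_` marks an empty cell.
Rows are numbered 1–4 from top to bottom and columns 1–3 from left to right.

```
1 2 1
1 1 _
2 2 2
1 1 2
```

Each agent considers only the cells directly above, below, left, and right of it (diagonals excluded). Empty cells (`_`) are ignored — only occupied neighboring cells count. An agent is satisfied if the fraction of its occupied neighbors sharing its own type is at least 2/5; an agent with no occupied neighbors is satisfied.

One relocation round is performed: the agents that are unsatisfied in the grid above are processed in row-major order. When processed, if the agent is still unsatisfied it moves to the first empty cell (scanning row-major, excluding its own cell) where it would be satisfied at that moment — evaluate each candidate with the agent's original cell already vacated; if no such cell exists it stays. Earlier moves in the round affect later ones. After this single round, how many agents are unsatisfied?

3

Initially unsatisfied (in order): (1,2), (1,3), (2,2), (3,1), (4,2).
  (1,2): no empty cell satisfies it; stays.
  (1,3) → (2,3).
  (2,2): now satisfied by earlier moves; stays.
  (3,1) → (1,3).
  (4,2) → (3,1).
Resulting grid:
1 2 2
1 1 1
1 2 2
1 _ 2
Unsatisfied now: (1,2), (2,3), (3,2).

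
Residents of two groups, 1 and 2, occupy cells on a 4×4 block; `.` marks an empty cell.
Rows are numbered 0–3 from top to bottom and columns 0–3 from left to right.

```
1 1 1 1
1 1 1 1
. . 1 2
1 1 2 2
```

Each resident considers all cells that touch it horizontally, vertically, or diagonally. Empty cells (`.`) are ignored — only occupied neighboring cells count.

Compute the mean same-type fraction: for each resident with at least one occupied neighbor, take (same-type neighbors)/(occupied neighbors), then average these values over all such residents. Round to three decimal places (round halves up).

Row 0: (0,0)1 3/3 · (0,1)1 5/5 · (0,2)1 5/5 · (0,3)1 3/3
Row 1: (1,0)1 3/3 · (1,1)1 6/6 · (1,2)1 6/7 · (1,3)1 4/5
Row 2: (2,2)1 4/7 · (2,3)2 2/5
Row 3: (3,0)1 1/1 · (3,1)1 2/3 · (3,2)2 2/4 · (3,3)2 2/3
Sum over 14 residents: 3/3 + 5/5 + 5/5 + 3/3 + 3/3 + 6/6 + 6/7 + 4/5 + 4/7 + 2/5 + 1/1 + 2/3 + 2/4 + 2/3 = 2407/210; mean = 2407/210 ÷ 14 = 2407/2940 = 0.818707… → 0.819.

0.819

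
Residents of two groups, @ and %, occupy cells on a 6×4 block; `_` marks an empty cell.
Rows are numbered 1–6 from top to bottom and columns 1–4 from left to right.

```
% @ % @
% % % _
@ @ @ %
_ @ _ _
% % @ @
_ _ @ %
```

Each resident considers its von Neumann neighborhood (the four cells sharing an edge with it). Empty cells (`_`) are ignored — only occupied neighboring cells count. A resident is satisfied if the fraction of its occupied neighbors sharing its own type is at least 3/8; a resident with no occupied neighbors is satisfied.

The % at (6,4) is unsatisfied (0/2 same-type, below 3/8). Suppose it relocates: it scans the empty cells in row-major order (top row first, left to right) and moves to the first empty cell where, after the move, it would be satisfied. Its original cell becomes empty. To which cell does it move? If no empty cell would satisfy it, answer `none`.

(2,4)

Vacating (6,4). Empty cells in order:
  (2,4): 2/3 same-type → satisfied — stop here.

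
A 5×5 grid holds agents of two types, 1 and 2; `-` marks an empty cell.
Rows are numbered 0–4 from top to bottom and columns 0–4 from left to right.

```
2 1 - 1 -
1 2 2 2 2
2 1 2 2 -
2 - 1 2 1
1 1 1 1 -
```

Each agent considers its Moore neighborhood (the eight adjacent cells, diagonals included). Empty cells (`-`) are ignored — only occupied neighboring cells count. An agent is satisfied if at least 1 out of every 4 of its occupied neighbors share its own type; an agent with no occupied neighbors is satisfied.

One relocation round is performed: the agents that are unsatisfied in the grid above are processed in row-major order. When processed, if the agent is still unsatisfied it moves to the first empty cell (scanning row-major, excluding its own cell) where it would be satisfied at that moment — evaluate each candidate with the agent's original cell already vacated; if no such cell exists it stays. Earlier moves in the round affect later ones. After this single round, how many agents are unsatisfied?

0

Initially unsatisfied (in order): (0,3).
  (0,3) → (0,2).
Resulting grid:
2 1 1 - -
1 2 2 2 2
2 1 2 2 -
2 - 1 2 1
1 1 1 1 -
All satisfied now.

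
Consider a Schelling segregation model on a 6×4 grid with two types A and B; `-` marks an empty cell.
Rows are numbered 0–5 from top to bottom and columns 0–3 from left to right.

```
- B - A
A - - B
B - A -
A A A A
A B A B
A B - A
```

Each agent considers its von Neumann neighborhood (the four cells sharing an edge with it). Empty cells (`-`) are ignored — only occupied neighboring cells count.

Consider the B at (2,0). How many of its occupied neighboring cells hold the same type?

Occupied neighbors of (2,0): (1,0)=A, (3,0)=A.
Same type (B): 0 of 2.

0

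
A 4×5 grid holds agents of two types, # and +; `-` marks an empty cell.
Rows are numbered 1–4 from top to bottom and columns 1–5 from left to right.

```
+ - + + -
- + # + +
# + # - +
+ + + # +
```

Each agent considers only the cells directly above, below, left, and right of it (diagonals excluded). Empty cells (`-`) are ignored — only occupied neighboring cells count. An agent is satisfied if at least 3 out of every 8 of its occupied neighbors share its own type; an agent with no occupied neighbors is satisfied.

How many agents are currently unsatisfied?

Row 1: (1,1)+ 0/0 ok · (1,3)+ 1/2 ok · (1,4)+ 2/2 ok
Row 2: (2,2)+ 1/2 ok · (2,3)# 1/4 unhappy · (2,4)+ 2/3 ok · (2,5)+ 2/2 ok
Row 3: (3,1)# 0/2 unhappy · (3,2)+ 2/4 ok · (3,3)# 1/3 unhappy · (3,5)+ 2/2 ok
Row 4: (4,1)+ 1/2 ok · (4,2)+ 3/3 ok · (4,3)+ 1/3 unhappy · (4,4)# 0/2 unhappy · (4,5)+ 1/2 ok
Unsatisfied: (2,3), (3,1), (3,3), (4,3), (4,4) — 5 in total.

5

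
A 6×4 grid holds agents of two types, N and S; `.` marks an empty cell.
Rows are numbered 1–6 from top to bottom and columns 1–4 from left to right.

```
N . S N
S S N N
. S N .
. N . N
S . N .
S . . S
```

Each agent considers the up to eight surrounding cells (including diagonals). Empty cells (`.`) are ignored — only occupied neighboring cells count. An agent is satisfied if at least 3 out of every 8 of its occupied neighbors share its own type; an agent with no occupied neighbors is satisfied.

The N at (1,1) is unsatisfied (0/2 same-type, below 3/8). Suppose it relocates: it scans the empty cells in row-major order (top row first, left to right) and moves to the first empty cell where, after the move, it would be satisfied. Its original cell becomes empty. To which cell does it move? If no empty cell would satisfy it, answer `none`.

Vacating (1,1). Empty cells in order:
  (1,2): 1/4 same-type → still unsatisfied.
  (3,1): 1/4 same-type → still unsatisfied.
  (3,4): 4/4 same-type → satisfied — stop here.

(3,4)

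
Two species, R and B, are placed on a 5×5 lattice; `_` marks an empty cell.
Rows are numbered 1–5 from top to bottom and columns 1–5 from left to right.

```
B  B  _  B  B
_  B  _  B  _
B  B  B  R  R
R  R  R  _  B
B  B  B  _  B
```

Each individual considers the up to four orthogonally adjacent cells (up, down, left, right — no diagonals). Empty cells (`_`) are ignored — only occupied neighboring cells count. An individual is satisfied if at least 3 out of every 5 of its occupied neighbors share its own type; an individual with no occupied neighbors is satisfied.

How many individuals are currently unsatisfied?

(1,1)B 1/1 ok
(1,2)B 2/2 ok
(1,4)B 2/2 ok
(1,5)B 1/1 ok
(2,2)B 2/2 ok
(2,4)B 1/2 unhappy
(3,1)B 1/2 unhappy
(3,2)B 3/4 ok
(3,3)B 1/3 unhappy
(3,4)R 1/3 unhappy
(3,5)R 1/2 unhappy
(4,1)R 1/3 unhappy
(4,2)R 2/4 unhappy
(4,3)R 1/3 unhappy
(4,5)B 1/2 unhappy
(5,1)B 1/2 unhappy
(5,2)B 2/3 ok
(5,3)B 1/2 unhappy
(5,5)B 1/1 ok
Unsatisfied: (2,4), (3,1), (3,3), (3,4), (3,5), (4,1), (4,2), (4,3), (4,5), (5,1), (5,3) — 11 in total.

11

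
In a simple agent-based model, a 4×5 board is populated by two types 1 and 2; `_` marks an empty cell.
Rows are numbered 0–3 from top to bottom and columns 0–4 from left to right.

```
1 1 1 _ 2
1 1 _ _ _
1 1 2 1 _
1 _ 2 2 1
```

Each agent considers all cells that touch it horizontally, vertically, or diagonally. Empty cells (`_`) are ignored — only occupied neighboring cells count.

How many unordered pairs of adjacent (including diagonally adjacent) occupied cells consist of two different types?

7

Scan each occupied cell's neighbors to the right and below (and the two forward diagonals) so each pair is counted once.
Row 0: 1(0,0)–1(0,1)= 1(0,0)–1(1,0)= 1(0,0)–1(1,1)= 1(0,1)–1(0,2)= 1(0,1)–1(1,1)= 1(0,1)–1(1,0)= 1(0,2)–1(1,1)=  → 0/7 unlike.
Row 1: 1(1,0)–1(1,1)= 1(1,0)–1(2,0)= 1(1,0)–1(2,1)= 1(1,1)–1(2,1)= 1(1,1)–2(2,2)≠ 1(1,1)–1(2,0)=  → 1/6 unlike.
Row 2: 1(2,0)–1(2,1)= 1(2,0)–1(3,0)= 1(2,1)–2(2,2)≠ 1(2,1)–2(3,2)≠ 1(2,1)–1(3,0)= 2(2,2)–1(2,3)≠ 2(2,2)–2(3,2)= 2(2,2)–2(3,3)= 1(2,3)–2(3,3)≠ 1(2,3)–1(3,4)= 1(2,3)–2(3,2)≠  → 5/11 unlike.
Row 3: 2(3,2)–2(3,3)= 2(3,3)–1(3,4)≠  → 1/2 unlike.
Total adjacent occupied pairs: 26; unlike-type pairs: 7.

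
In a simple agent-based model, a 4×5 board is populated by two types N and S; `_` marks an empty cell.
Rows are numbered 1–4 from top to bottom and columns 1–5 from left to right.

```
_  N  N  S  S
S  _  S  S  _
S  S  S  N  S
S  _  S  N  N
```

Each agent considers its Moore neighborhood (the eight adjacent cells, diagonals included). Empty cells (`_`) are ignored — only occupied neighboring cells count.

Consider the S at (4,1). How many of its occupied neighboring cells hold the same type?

2

Occupied neighbors of (4,1): (3,1)=S, (3,2)=S.
Same type (S): 2 of 2.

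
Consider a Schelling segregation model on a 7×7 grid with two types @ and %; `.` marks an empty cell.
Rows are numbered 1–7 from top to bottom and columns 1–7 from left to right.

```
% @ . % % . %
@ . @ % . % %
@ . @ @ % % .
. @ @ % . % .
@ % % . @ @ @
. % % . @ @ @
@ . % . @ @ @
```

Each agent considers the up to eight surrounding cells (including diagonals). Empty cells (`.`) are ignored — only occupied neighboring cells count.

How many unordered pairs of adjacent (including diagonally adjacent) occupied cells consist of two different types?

Scan each occupied cell's neighbors to the right and below (and the two forward diagonals) so each pair is counted once.
From row 1: 3 unlike of 11 pairs (running 3/11).
From row 2: 3 unlike of 11 pairs (running 6/22).
From row 3: 3 unlike of 12 pairs (running 9/34).
From row 4: 9 unlike of 12 pairs (running 18/46).
From row 5: 2 unlike of 16 pairs (running 20/62).
From row 6: 1 unlike of 13 pairs (running 21/75).
From row 7: 0 unlike of 2 pairs (running 21/77).
Total adjacent occupied pairs: 77; unlike-type pairs: 21.

21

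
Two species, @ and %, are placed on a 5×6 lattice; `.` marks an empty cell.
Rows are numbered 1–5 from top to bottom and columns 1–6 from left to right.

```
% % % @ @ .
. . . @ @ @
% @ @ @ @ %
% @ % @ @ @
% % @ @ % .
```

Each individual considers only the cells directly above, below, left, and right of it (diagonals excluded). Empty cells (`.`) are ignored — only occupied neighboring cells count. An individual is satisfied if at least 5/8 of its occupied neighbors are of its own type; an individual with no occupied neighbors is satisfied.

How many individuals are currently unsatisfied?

(1,1)% 1/1 ok
(1,2)% 2/2 ok
(1,3)% 1/2 unhappy
(1,4)@ 2/3 ok
(1,5)@ 2/2 ok
(2,4)@ 3/3 ok
(2,5)@ 4/4 ok
(2,6)@ 1/2 unhappy
(3,1)% 1/2 unhappy
(3,2)@ 2/3 ok
(3,3)@ 2/3 ok
(3,4)@ 4/4 ok
(3,5)@ 3/4 ok
(3,6)% 0/3 unhappy
(4,1)% 2/3 ok
(4,2)@ 1/4 unhappy
(4,3)% 0/4 unhappy
(4,4)@ 3/4 ok
(4,5)@ 3/4 ok
(4,6)@ 1/2 unhappy
(5,1)% 2/2 ok
(5,2)% 1/3 unhappy
(5,3)@ 1/3 unhappy
(5,4)@ 2/3 ok
(5,5)% 0/2 unhappy
Unsatisfied: (1,3), (2,6), (3,1), (3,6), (4,2), (4,3), (4,6), (5,2), (5,3), (5,5) — 10 in total.

10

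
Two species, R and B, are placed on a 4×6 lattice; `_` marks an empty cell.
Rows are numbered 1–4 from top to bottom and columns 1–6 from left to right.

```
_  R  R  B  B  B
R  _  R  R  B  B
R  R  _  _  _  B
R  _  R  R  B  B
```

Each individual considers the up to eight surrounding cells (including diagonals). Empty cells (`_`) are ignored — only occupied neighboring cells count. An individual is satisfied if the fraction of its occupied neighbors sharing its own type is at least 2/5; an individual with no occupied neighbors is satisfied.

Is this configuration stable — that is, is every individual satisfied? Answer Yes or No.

Row 1: (1,2)R 3/3 ok · (1,3)R 3/4 ok · (1,4)B 2/5 ok · (1,5)B 4/5 ok · (1,6)B 3/3 ok
Row 2: (2,1)R 3/3 ok · (2,3)R 4/5 ok · (2,4)R 2/5 ok · (2,5)B 5/6 ok · (2,6)B 4/4 ok
Row 3: (3,1)R 3/3 ok · (3,2)R 5/5 ok · (3,6)B 4/4 ok
Row 4: (4,1)R 2/2 ok · (4,3)R 2/2 ok · (4,4)R 1/2 ok · (4,5)B 2/3 ok · (4,6)B 2/2 ok
All meet the threshold, so the configuration is stable.

Yes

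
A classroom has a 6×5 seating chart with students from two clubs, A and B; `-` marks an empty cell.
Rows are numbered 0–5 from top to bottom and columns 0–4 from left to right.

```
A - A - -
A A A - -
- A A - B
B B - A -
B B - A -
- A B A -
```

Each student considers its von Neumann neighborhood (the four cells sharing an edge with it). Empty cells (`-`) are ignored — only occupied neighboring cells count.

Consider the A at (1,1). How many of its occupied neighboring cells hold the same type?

Occupied neighbors of (1,1): (2,1)=A, (1,0)=A, (1,2)=A.
Same type (A): 3 of 3.

3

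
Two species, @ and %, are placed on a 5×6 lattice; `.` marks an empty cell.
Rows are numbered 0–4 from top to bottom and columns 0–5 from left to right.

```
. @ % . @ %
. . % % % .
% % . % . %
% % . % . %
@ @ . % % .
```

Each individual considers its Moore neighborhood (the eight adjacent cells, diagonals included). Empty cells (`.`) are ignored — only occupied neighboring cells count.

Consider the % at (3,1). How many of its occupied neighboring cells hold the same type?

3

Occupied neighbors of (3,1): (2,0)=%, (2,1)=%, (3,0)=%, (4,0)=@, (4,1)=@.
Same type (%): 3 of 5.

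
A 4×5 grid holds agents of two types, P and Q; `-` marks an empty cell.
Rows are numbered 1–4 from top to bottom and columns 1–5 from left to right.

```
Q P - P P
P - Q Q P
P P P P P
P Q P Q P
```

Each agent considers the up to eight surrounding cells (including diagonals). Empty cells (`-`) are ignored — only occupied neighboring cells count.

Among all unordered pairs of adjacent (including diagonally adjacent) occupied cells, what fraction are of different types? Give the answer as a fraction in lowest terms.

23/43

Scan each occupied cell's neighbors to the right and below (and the two forward diagonals) so each pair is counted once.
From row 1: 6 unlike of 10 pairs (running 6/10).
From row 2: 7 unlike of 12 pairs (running 13/22).
From row 3: 6 unlike of 17 pairs (running 19/39).
From row 4: 4 unlike of 4 pairs (running 23/43).
Total adjacent occupied pairs: 43; unlike-type pairs: 23.
23/43 is already in lowest terms.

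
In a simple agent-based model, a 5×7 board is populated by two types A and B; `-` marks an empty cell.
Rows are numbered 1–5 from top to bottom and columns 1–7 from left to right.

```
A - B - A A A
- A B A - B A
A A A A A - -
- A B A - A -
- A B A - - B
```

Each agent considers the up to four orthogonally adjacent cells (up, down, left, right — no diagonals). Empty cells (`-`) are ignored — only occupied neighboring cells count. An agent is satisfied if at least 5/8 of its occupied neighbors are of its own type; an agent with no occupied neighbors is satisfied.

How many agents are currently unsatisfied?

10

Row 1: (1,1)A 0/0 ✓ · (1,3)B 1/1 ✓ · (1,5)A 1/1 ✓ · (1,6)A 2/3 ✓ · (1,7)A 2/2 ✓
Row 2: (2,2)A 1/2 ✗ · (2,3)B 1/4 ✗ · (2,4)A 1/2 ✗ · (2,6)B 0/2 ✗ · (2,7)A 1/2 ✗
Row 3: (3,1)A 1/1 ✓ · (3,2)A 4/4 ✓ · (3,3)A 2/4 ✗ · (3,4)A 4/4 ✓ · (3,5)A 1/1 ✓
Row 4: (4,2)A 2/3 ✓ · (4,3)B 1/4 ✗ · (4,4)A 2/3 ✓ · (4,6)A 0/0 ✓
Row 5: (5,2)A 1/2 ✗ · (5,3)B 1/3 ✗ · (5,4)A 1/2 ✗ · (5,7)B 0/0 ✓
Unsatisfied: (2,2), (2,3), (2,4), (2,6), (2,7), (3,3), (4,3), (5,2), (5,3), (5,4) — 10 in total.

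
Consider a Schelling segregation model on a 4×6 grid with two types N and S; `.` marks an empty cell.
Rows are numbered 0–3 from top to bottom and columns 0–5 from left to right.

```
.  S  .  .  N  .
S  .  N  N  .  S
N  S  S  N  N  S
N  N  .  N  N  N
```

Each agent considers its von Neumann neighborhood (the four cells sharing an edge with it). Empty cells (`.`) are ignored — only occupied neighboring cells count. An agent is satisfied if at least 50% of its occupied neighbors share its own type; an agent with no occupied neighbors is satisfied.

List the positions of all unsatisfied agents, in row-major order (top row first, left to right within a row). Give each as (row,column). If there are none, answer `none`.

(1,0), (2,0), (2,1), (2,2), (2,5)

Row 0: (0,1)S 0/0 ok · (0,4)N 0/0 ok
Row 1: (1,0)S 0/1 unhappy · (1,2)N 1/2 ok · (1,3)N 2/2 ok · (1,5)S 1/1 ok
Row 2: (2,0)N 1/3 unhappy · (2,1)S 1/3 unhappy · (2,2)S 1/3 unhappy · (2,3)N 3/4 ok · (2,4)N 2/3 ok · (2,5)S 1/3 unhappy
Row 3: (3,0)N 2/2 ok · (3,1)N 1/2 ok · (3,3)N 2/2 ok · (3,4)N 3/3 ok · (3,5)N 1/2 ok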